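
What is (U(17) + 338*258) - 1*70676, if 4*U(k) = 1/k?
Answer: 1123905/68 ≈ 16528.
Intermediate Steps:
U(k) = 1/(4*k)
(U(17) + 338*258) - 1*70676 = ((1/4)/17 + 338*258) - 1*70676 = ((1/4)*(1/17) + 87204) - 70676 = (1/68 + 87204) - 70676 = 5929873/68 - 70676 = 1123905/68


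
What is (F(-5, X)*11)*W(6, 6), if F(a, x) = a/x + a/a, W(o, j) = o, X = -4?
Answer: 297/2 ≈ 148.50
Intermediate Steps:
F(a, x) = 1 + a/x (F(a, x) = a/x + 1 = 1 + a/x)
(F(-5, X)*11)*W(6, 6) = (((-5 - 4)/(-4))*11)*6 = (-1/4*(-9)*11)*6 = ((9/4)*11)*6 = (99/4)*6 = 297/2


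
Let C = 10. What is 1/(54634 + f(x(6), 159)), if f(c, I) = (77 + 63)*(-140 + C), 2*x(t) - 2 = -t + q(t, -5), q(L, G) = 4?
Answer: 1/36434 ≈ 2.7447e-5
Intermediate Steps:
x(t) = 3 - t/2 (x(t) = 1 + (-t + 4)/2 = 1 + (4 - t)/2 = 1 + (2 - t/2) = 3 - t/2)
f(c, I) = -18200 (f(c, I) = (77 + 63)*(-140 + 10) = 140*(-130) = -18200)
1/(54634 + f(x(6), 159)) = 1/(54634 - 18200) = 1/36434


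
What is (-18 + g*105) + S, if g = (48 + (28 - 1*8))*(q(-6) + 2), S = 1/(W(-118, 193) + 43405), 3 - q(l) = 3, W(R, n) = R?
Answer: 617359195/43287 ≈ 14262.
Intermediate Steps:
q(l) = 0 (q(l) = 3 - 1*3 = 3 - 3 = 0)
S = 1/43287 (S = 1/(-118 + 43405) = 1/43287 ≈ 2.3102e-5)
g = 136 (g = (48 + (28 - 1*8))*(0 + 2) = (48 + (28 - 8))*2 = (48 + 20)*2 = 68*2 = 136)
(-18 + g*105) + S = (-18 + 136*105) + 1/43287 = (-18 + 14280) + 1/43287 = 14262 + 1/43287 = 617359195/43287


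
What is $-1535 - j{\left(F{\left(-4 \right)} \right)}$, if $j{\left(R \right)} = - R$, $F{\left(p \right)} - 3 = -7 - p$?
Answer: $-1535$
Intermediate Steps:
$F{\left(p \right)} = -4 - p$ ($F{\left(p \right)} = 3 - \left(7 + p\right) = -4 - p$)
$-1535 - j{\left(F{\left(-4 \right)} \right)} = -1535 - - (-4 - -4) = -1535 - - (-4 + 4) = -1535 - \left(-1\right) 0 = -1535 - 0 = -1535 + 0 = -1535$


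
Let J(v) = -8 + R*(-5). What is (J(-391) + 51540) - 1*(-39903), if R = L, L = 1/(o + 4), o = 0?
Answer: 365735/4 ≈ 91434.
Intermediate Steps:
L = ¼ (L = 1/(0 + 4) = 1/4 = ¼ ≈ 0.25000)
R = ¼ ≈ 0.25000
J(v) = -37/4 (J(v) = -8 + (¼)*(-5) = -8 - 5/4 = -37/4)
(J(-391) + 51540) - 1*(-39903) = (-37/4 + 51540) - 1*(-39903) = 206123/4 + 39903 = 365735/4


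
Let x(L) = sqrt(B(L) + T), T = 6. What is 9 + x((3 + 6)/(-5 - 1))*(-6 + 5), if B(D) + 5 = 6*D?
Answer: 9 - 2*I*sqrt(2) ≈ 9.0 - 2.8284*I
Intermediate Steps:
B(D) = -5 + 6*D
x(L) = sqrt(1 + 6*L) (x(L) = sqrt((-5 + 6*L) + 6) = sqrt(1 + 6*L))
9 + x((3 + 6)/(-5 - 1))*(-6 + 5) = 9 + sqrt(1 + 6*((3 + 6)/(-5 - 1)))*(-6 + 5) = 9 + sqrt(1 + 6*(9/(-6)))*(-1) = 9 + sqrt(1 + 6*(9*(-1/6)))*(-1) = 9 + sqrt(1 + 6*(-3/2))*(-1) = 9 + sqrt(1 - 9)*(-1) = 9 + sqrt(-8)*(-1) = 9 + (2*I*sqrt(2))*(-1) = 9 - 2*I*sqrt(2)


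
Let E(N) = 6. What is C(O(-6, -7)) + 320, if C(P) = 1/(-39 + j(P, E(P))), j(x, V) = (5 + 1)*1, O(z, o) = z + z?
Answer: 10559/33 ≈ 319.97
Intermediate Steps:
O(z, o) = 2*z
j(x, V) = 6 (j(x, V) = 6*1 = 6)
C(P) = -1/33 (C(P) = 1/(-39 + 6) = 1/(-33) = -1/33)
C(O(-6, -7)) + 320 = -1/33 + 320 = 10559/33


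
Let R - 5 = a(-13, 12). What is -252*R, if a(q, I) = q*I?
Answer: 38052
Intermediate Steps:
a(q, I) = I*q
R = -151 (R = 5 + 12*(-13) = 5 - 156 = -151)
-252*R = -252*(-151) = 38052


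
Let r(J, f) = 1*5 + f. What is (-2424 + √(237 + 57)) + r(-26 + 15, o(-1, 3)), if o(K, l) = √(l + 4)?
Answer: -2419 + √7 + 7*√6 ≈ -2399.2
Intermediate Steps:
o(K, l) = √(4 + l)
r(J, f) = 5 + f
(-2424 + √(237 + 57)) + r(-26 + 15, o(-1, 3)) = (-2424 + √(237 + 57)) + (5 + √(4 + 3)) = (-2424 + √294) + (5 + √7) = (-2424 + 7*√6) + (5 + √7) = -2419 + √7 + 7*√6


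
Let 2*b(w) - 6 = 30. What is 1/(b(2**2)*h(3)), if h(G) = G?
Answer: 1/54 ≈ 0.018519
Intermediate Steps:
b(w) = 18 (b(w) = 3 + (1/2)*30 = 3 + 15 = 18)
1/(b(2**2)*h(3)) = 1/(18*3) = 1/54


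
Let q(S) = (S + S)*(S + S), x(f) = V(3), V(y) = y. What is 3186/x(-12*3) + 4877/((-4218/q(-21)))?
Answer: -687252/703 ≈ -977.60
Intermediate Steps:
x(f) = 3
q(S) = 4*S**2 (q(S) = (2*S)*(2*S) = 4*S**2)
3186/x(-12*3) + 4877/((-4218/q(-21))) = 3186/3 + 4877/((-4218/(4*(-21)**2))) = 3186*(1/3) + 4877/((-4218/(4*441))) = 1062 + 4877/((-4218/1764)) = 1062 + 4877/((-4218*1/1764)) = 1062 + 4877/(-703/294) = 1062 + 4877*(-294/703) = 1062 - 1433838/703 = -687252/703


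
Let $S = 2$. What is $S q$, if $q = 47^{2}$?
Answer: $4418$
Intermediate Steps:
$q = 2209$
$S q = 2 \cdot 2209 = 4418$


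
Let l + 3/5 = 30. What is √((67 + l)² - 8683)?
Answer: √15249/5 ≈ 24.697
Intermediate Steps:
l = 147/5 (l = -⅗ + 30 = 147/5 ≈ 29.400)
√((67 + l)² - 8683) = √((67 + 147/5)² - 8683) = √((482/5)² - 8683) = √(232324/25 - 8683) = √(15249/25) = √15249/5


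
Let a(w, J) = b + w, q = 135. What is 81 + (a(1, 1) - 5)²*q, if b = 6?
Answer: 621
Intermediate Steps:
a(w, J) = 6 + w
81 + (a(1, 1) - 5)²*q = 81 + ((6 + 1) - 5)²*135 = 81 + (7 - 5)²*135 = 81 + 2²*135 = 81 + 4*135 = 81 + 540 = 621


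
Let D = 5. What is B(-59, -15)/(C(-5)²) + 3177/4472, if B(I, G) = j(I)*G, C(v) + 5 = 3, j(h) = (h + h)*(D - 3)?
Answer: 3960897/4472 ≈ 885.71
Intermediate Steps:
j(h) = 4*h (j(h) = (h + h)*(5 - 3) = (2*h)*2 = 4*h)
C(v) = -2 (C(v) = -5 + 3 = -2)
B(I, G) = 4*G*I (B(I, G) = (4*I)*G = 4*G*I)
B(-59, -15)/(C(-5)²) + 3177/4472 = (4*(-15)*(-59))/((-2)²) + 3177/4472 = 3540/4 + 3177*(1/4472) = 3540*(¼) + 3177/4472 = 885 + 3177/4472 = 3960897/4472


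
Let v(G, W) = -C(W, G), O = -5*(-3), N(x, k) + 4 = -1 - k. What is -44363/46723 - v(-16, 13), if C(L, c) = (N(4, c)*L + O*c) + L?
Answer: -3969095/46723 ≈ -84.949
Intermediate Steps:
N(x, k) = -5 - k (N(x, k) = -4 + (-1 - k) = -5 - k)
O = 15
C(L, c) = L + 15*c + L*(-5 - c) (C(L, c) = ((-5 - c)*L + 15*c) + L = (L*(-5 - c) + 15*c) + L = (15*c + L*(-5 - c)) + L = L + 15*c + L*(-5 - c))
v(G, W) = -W - 15*G + W*(5 + G) (v(G, W) = -(W + 15*G - W*(5 + G)) = -W - 15*G + W*(5 + G))
-44363/46723 - v(-16, 13) = -44363/46723 - (-1*13 - 15*(-16) + 13*(5 - 16)) = -44363*1/46723 - (-13 + 240 + 13*(-11)) = -44363/46723 - (-13 + 240 - 143) = -44363/46723 - 1*84 = -44363/46723 - 84 = -3969095/46723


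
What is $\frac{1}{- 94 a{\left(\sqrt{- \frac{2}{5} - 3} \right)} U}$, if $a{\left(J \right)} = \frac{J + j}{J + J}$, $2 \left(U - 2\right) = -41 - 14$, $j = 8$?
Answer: $\frac{2 \sqrt{85}}{2397 \left(\sqrt{85} - 40 i\right)} \approx 4.209 \cdot 10^{-5} + 0.00018261 i$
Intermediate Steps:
$U = - \frac{51}{2}$ ($U = 2 + \frac{-41 - 14}{2} = 2 + \frac{1}{2} \left(-55\right) = 2 - \frac{55}{2} = - \frac{51}{2} \approx -25.5$)
$a{\left(J \right)} = \frac{8 + J}{2 J}$ ($a{\left(J \right)} = \frac{J + 8}{J + J} = \frac{8 + J}{2 J}$)
$\frac{1}{- 94 a{\left(\sqrt{- \frac{2}{5} - 3} \right)} U} = \frac{1}{- 94 \frac{8 + \sqrt{- \frac{2}{5} - 3}}{2 \sqrt{- \frac{2}{5} - 3}} \left(- \frac{51}{2}\right)} = \frac{1}{- 94 \frac{8 + \sqrt{- \frac{17}{5}}}{2 \sqrt{- \frac{17}{5}}} \left(- \frac{51}{2}\right)} = \frac{1}{- 94 \frac{8 + \frac{i \sqrt{85}}{5}}{2 \frac{i \sqrt{85}}{5}} \left(- \frac{51}{2}\right)} = \frac{1}{- 94 \frac{- \frac{i \sqrt{85}}{17} \left(8 + \frac{i \sqrt{85}}{5}\right)}{2} \left(- \frac{51}{2}\right)} = \frac{1}{- 94 \left(- \frac{i \sqrt{85} \left(8 + \frac{i \sqrt{85}}{5}\right)}{34}\right) \left(- \frac{51}{2}\right)} = \frac{1}{\frac{47 i \sqrt{85} \left(8 + \frac{i \sqrt{85}}{5}\right)}{17} \left(- \frac{51}{2}\right)} = \frac{1}{\left(- \frac{141}{2}\right) i \sqrt{85} \left(8 + \frac{i \sqrt{85}}{5}\right)} = \frac{2 i \sqrt{85}}{11985 \left(8 + \frac{i \sqrt{85}}{5}\right)}$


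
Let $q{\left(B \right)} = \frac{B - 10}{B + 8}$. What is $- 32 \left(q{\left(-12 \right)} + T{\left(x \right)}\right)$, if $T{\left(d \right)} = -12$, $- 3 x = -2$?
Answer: $208$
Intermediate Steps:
$x = \frac{2}{3}$ ($x = \left(- \frac{1}{3}\right) \left(-2\right) = \frac{2}{3} \approx 0.66667$)
$q{\left(B \right)} = \frac{-10 + B}{8 + B}$
$- 32 \left(q{\left(-12 \right)} + T{\left(x \right)}\right) = - 32 \left(\frac{-10 - 12}{8 - 12} - 12\right) = - 32 \left(\frac{1}{-4} \left(-22\right) - 12\right) = - 32 \left(\left(- \frac{1}{4}\right) \left(-22\right) - 12\right) = - 32 \left(\frac{11}{2} - 12\right) = \left(-32\right) \left(- \frac{13}{2}\right) = 208$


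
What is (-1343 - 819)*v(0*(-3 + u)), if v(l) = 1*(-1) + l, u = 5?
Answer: 2162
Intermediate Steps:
v(l) = -1 + l
(-1343 - 819)*v(0*(-3 + u)) = (-1343 - 819)*(-1 + 0*(-3 + 5)) = -2162*(-1 + 0*2) = -2162*(-1 + 0) = -2162*(-1) = 2162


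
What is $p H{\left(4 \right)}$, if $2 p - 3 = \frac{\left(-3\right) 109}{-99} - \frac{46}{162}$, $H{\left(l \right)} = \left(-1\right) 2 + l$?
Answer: $\frac{5363}{891} \approx 6.0191$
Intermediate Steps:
$H{\left(l \right)} = -2 + l$
$p = \frac{5363}{1782}$ ($p = \frac{3}{2} + \frac{\frac{\left(-3\right) 109}{-99} - \frac{46}{162}}{2} = \frac{3}{2} + \frac{\left(-327\right) \left(- \frac{1}{99}\right) - \frac{23}{81}}{2} = \frac{3}{2} + \frac{\frac{109}{33} - \frac{23}{81}}{2} = \frac{3}{2} + \frac{1}{2} \cdot \frac{2690}{891} = \frac{3}{2} + \frac{1345}{891} = \frac{5363}{1782} \approx 3.0095$)
$p H{\left(4 \right)} = \frac{5363 \left(-2 + 4\right)}{1782} = \frac{5363}{1782} \cdot 2 = \frac{5363}{891}$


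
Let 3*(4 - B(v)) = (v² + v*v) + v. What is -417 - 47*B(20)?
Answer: 36725/3 ≈ 12242.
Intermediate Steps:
B(v) = 4 - 2*v²/3 - v/3 (B(v) = 4 - ((v² + v*v) + v)/3 = 4 - ((v² + v²) + v)/3 = 4 - (2*v² + v)/3 = 4 - (v + 2*v²)/3 = 4 + (-2*v²/3 - v/3) = 4 - 2*v²/3 - v/3)
-417 - 47*B(20) = -417 - 47*(4 - ⅔*20² - ⅓*20) = -417 - 47*(4 - ⅔*400 - 20/3) = -417 - 47*(4 - 800/3 - 20/3) = -417 - 47*(-808/3) = -417 + 37976/3 = 36725/3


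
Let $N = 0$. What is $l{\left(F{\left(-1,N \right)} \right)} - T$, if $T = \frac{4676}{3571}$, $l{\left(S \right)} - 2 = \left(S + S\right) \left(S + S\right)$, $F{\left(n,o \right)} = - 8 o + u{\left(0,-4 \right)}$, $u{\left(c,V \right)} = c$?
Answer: $\frac{2466}{3571} \approx 0.69056$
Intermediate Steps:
$F{\left(n,o \right)} = - 8 o$ ($F{\left(n,o \right)} = - 8 o + 0 = - 8 o$)
$l{\left(S \right)} = 2 + 4 S^{2}$ ($l{\left(S \right)} = 2 + \left(S + S\right) \left(S + S\right) = 2 + 2 S 2 S = 2 + 4 S^{2}$)
$T = \frac{4676}{3571}$ ($T = 4676 \cdot \frac{1}{3571} = \frac{4676}{3571} \approx 1.3094$)
$l{\left(F{\left(-1,N \right)} \right)} - T = \left(2 + 4 \left(\left(-8\right) 0\right)^{2}\right) - \frac{4676}{3571} = \left(2 + 4 \cdot 0^{2}\right) - \frac{4676}{3571} = \left(2 + 4 \cdot 0\right) - \frac{4676}{3571} = \left(2 + 0\right) - \frac{4676}{3571} = 2 - \frac{4676}{3571} = \frac{2466}{3571}$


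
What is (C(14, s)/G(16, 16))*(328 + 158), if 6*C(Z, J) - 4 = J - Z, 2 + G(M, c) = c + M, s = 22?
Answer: 162/5 ≈ 32.400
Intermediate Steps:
G(M, c) = -2 + M + c (G(M, c) = -2 + (c + M) = -2 + (M + c) = -2 + M + c)
C(Z, J) = 2/3 - Z/6 + J/6 (C(Z, J) = 2/3 + (J - Z)/6 = 2/3 + (-Z/6 + J/6) = 2/3 - Z/6 + J/6)
(C(14, s)/G(16, 16))*(328 + 158) = ((2/3 - 1/6*14 + (1/6)*22)/(-2 + 16 + 16))*(328 + 158) = ((2/3 - 7/3 + 11/3)/30)*486 = (2*(1/30))*486 = (1/15)*486 = 162/5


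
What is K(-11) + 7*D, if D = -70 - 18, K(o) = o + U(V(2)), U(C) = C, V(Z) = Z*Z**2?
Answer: -619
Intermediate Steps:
V(Z) = Z**3
K(o) = 8 + o (K(o) = o + 2**3 = o + 8 = 8 + o)
D = -88
K(-11) + 7*D = (8 - 11) + 7*(-88) = -3 - 616 = -619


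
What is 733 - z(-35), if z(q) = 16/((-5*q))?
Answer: 128259/175 ≈ 732.91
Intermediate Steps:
z(q) = -16/(5*q) (z(q) = 16*(-1/(5*q)) = -16/(5*q))
733 - z(-35) = 733 - (-16)/(5*(-35)) = 733 - (-16)*(-1)/(5*35) = 733 - 1*16/175 = 733 - 16/175 = 128259/175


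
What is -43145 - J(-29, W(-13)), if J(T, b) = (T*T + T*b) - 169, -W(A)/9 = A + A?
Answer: -37031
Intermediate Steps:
W(A) = -18*A (W(A) = -9*(A + A) = -18*A)
J(T, b) = -169 + T**2 + T*b (J(T, b) = (T**2 + T*b) - 169 = -169 + T**2 + T*b)
-43145 - J(-29, W(-13)) = -43145 - (-169 + (-29)**2 - (-522)*(-13)) = -43145 - (-169 + 841 - 29*234) = -43145 - (-169 + 841 - 6786) = -43145 - 1*(-6114) = -43145 + 6114 = -37031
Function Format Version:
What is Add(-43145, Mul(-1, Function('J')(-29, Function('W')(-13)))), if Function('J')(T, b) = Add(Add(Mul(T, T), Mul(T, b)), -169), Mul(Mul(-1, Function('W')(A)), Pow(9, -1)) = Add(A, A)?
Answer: -37031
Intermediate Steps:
Function('W')(A) = Mul(-18, A) (Function('W')(A) = Mul(-9, Add(A, A)) = Mul(-9, Mul(2, A)) = Mul(-18, A))
Function('J')(T, b) = Add(-169, Pow(T, 2), Mul(T, b)) (Function('J')(T, b) = Add(Add(Pow(T, 2), Mul(T, b)), -169) = Add(-169, Pow(T, 2), Mul(T, b)))
Add(-43145, Mul(-1, Function('J')(-29, Function('W')(-13)))) = Add(-43145, Mul(-1, Add(-169, Pow(-29, 2), Mul(-29, Mul(-18, -13))))) = Add(-43145, Mul(-1, Add(-169, 841, Mul(-29, 234)))) = Add(-43145, Mul(-1, Add(-169, 841, -6786))) = Add(-43145, Mul(-1, -6114)) = Add(-43145, 6114) = -37031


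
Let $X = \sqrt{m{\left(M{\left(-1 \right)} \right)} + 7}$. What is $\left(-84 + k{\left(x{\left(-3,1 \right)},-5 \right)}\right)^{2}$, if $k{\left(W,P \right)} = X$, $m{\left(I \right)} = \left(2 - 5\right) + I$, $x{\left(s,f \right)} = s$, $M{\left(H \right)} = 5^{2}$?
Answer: $\left(84 - \sqrt{29}\right)^{2} \approx 6180.3$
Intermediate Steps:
$M{\left(H \right)} = 25$
$m{\left(I \right)} = -3 + I$
$X = \sqrt{29}$ ($X = \sqrt{\left(-3 + 25\right) + 7} = \sqrt{22 + 7} = \sqrt{29} \approx 5.3852$)
$k{\left(W,P \right)} = \sqrt{29}$
$\left(-84 + k{\left(x{\left(-3,1 \right)},-5 \right)}\right)^{2} = \left(-84 + \sqrt{29}\right)^{2}$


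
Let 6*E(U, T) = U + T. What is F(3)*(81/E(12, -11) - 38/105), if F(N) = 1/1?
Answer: 50992/105 ≈ 485.64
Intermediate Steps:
E(U, T) = T/6 + U/6 (E(U, T) = (U + T)/6 = (T + U)/6 = T/6 + U/6)
F(N) = 1
F(3)*(81/E(12, -11) - 38/105) = 1*(81/((⅙)*(-11) + (⅙)*12) - 38/105) = 1*(81/(-11/6 + 2) - 38*1/105) = 1*(81/(⅙) - 38/105) = 1*(81*6 - 38/105) = 1*(486 - 38/105) = 1*(50992/105) = 50992/105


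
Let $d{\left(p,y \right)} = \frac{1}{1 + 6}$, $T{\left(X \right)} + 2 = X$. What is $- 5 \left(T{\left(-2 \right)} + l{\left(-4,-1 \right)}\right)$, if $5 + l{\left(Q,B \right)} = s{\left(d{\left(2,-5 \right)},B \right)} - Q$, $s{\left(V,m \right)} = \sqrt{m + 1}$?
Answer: $25$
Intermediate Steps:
$T{\left(X \right)} = -2 + X$
$d{\left(p,y \right)} = \frac{1}{7}$
$s{\left(V,m \right)} = \sqrt{1 + m}$
$l{\left(Q,B \right)} = -5 + \sqrt{1 + B} - Q$ ($l{\left(Q,B \right)} = -5 - \left(Q - \sqrt{1 + B}\right) = -5 + \sqrt{1 + B} - Q$)
$- 5 \left(T{\left(-2 \right)} + l{\left(-4,-1 \right)}\right) = - 5 \left(\left(-2 - 2\right) - \left(1 - \sqrt{1 - 1}\right)\right) = - 5 \left(-4 + \left(-5 + \sqrt{0} + 4\right)\right) = - 5 \left(-4 + \left(-5 + 0 + 4\right)\right) = - 5 \left(-4 - 1\right) = \left(-5\right) \left(-5\right) = 25$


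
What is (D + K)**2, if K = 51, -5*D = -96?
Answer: 123201/25 ≈ 4928.0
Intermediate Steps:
D = 96/5 (D = -1/5*(-96) = 96/5 ≈ 19.200)
(D + K)**2 = (96/5 + 51)**2 = (351/5)**2 = 123201/25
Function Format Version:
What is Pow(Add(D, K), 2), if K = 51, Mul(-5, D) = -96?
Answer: Rational(123201, 25) ≈ 4928.0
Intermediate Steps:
D = Rational(96, 5) (D = Mul(Rational(-1, 5), -96) = Rational(96, 5) ≈ 19.200)
Pow(Add(D, K), 2) = Pow(Add(Rational(96, 5), 51), 2) = Pow(Rational(351, 5), 2) = Rational(123201, 25)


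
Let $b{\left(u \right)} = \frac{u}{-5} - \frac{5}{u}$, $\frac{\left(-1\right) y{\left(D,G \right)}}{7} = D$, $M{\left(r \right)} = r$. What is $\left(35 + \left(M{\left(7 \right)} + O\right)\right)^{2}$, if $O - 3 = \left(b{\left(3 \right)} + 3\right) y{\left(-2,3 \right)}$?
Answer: $\frac{687241}{225} \approx 3054.4$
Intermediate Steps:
$y{\left(D,G \right)} = - 7 D$
$b{\left(u \right)} = - \frac{5}{u} - \frac{u}{5}$ ($b{\left(u \right)} = u \left(- \frac{1}{5}\right) - \frac{5}{u} = - \frac{u}{5} - \frac{5}{u} = - \frac{5}{u} - \frac{u}{5}$)
$O = \frac{199}{15}$ ($O = 3 + \left(\left(- \frac{5}{3} - \frac{3}{5}\right) + 3\right) \left(\left(-7\right) \left(-2\right)\right) = 3 + \left(\left(\left(-5\right) \frac{1}{3} - \frac{3}{5}\right) + 3\right) 14 = 3 + \left(\left(- \frac{5}{3} - \frac{3}{5}\right) + 3\right) 14 = 3 + \left(- \frac{34}{15} + 3\right) 14 = 3 + \frac{11}{15} \cdot 14 = 3 + \frac{154}{15} = \frac{199}{15} \approx 13.267$)
$\left(35 + \left(M{\left(7 \right)} + O\right)\right)^{2} = \left(35 + \left(7 + \frac{199}{15}\right)\right)^{2} = \left(35 + \frac{304}{15}\right)^{2} = \left(\frac{829}{15}\right)^{2} = \frac{687241}{225}$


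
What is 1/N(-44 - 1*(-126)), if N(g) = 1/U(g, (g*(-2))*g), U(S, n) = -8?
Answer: -8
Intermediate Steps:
N(g) = -1/8 (N(g) = 1/(-8) = -1/8)
1/N(-44 - 1*(-126)) = 1/(-1/8) = -8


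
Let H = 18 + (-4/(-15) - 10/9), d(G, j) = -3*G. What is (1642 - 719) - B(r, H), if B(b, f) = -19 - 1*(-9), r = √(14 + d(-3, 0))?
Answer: 933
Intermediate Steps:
r = √23 (r = √(14 - 3*(-3)) = √(14 + 9) = √23 ≈ 4.7958)
H = 772/45 (H = 18 + (-4*(-1/15) - 10*⅑) = 18 + (4/15 - 10/9) = 18 - 38/45 = 772/45 ≈ 17.156)
B(b, f) = -10 (B(b, f) = -19 + 9 = -10)
(1642 - 719) - B(r, H) = (1642 - 719) - 1*(-10) = 923 + 10 = 933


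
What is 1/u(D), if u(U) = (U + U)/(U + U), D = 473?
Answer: 1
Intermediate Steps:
u(U) = 1 (u(U) = (2*U)/((2*U)) = (2*U)*(1/(2*U)) = 1)
1/u(D) = 1/1 = 1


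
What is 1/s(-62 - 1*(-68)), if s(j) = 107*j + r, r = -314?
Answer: 1/328 ≈ 0.0030488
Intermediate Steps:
s(j) = -314 + 107*j (s(j) = 107*j - 314 = -314 + 107*j)
1/s(-62 - 1*(-68)) = 1/(-314 + 107*(-62 - 1*(-68))) = 1/(-314 + 107*(-62 + 68)) = 1/(-314 + 107*6) = 1/(-314 + 642) = 1/328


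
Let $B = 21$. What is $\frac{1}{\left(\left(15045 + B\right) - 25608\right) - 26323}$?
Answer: $- \frac{1}{36865} \approx -2.7126 \cdot 10^{-5}$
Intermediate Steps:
$\frac{1}{\left(\left(15045 + B\right) - 25608\right) - 26323} = \frac{1}{\left(\left(15045 + 21\right) - 25608\right) - 26323} = \frac{1}{\left(15066 - 25608\right) - 26323} = \frac{1}{-10542 - 26323} = \frac{1}{-36865} = - \frac{1}{36865}$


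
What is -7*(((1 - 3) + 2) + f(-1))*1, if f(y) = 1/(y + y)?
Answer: 7/2 ≈ 3.5000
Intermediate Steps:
f(y) = 1/(2*y)
-7*(((1 - 3) + 2) + f(-1))*1 = -7*(((1 - 3) + 2) + (½)/(-1))*1 = -7*((-2 + 2) + (½)*(-1))*1 = -7*(0 - ½)*1 = -7*(-½)*1 = (7/2)*1 = 7/2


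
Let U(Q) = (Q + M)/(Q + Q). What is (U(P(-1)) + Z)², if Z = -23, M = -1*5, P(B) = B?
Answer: 400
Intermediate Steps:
M = -5
U(Q) = (-5 + Q)/(2*Q) (U(Q) = (Q - 5)/(Q + Q) = (-5 + Q)/((2*Q)) = (-5 + Q)*(1/(2*Q)) = (-5 + Q)/(2*Q))
(U(P(-1)) + Z)² = ((½)*(-5 - 1)/(-1) - 23)² = ((½)*(-1)*(-6) - 23)² = (3 - 23)² = (-20)² = 400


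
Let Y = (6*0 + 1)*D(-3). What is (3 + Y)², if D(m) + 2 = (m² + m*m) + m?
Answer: 256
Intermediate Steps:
D(m) = -2 + m + 2*m² (D(m) = -2 + ((m² + m*m) + m) = -2 + ((m² + m²) + m) = -2 + (2*m² + m) = -2 + (m + 2*m²) = -2 + m + 2*m²)
Y = 13 (Y = (6*0 + 1)*(-2 - 3 + 2*(-3)²) = (0 + 1)*(-2 - 3 + 2*9) = 1*(-2 - 3 + 18) = 1*13 = 13)
(3 + Y)² = (3 + 13)² = 16² = 256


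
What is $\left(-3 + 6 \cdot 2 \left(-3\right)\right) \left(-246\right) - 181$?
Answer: $9413$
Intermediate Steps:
$\left(-3 + 6 \cdot 2 \left(-3\right)\right) \left(-246\right) - 181 = \left(-3 + 6 \left(-6\right)\right) \left(-246\right) - 181 = \left(-3 - 36\right) \left(-246\right) - 181 = \left(-39\right) \left(-246\right) - 181 = 9594 - 181 = 9413$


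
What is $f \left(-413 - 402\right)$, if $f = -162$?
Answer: $132030$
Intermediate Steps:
$f \left(-413 - 402\right) = - 162 \left(-413 - 402\right) = \left(-162\right) \left(-815\right) = 132030$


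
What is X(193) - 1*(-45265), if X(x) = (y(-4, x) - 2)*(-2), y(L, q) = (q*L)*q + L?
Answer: 343269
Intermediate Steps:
y(L, q) = L + L*q**2 (y(L, q) = (L*q)*q + L = L*q**2 + L = L + L*q**2)
X(x) = 12 + 8*x**2 (X(x) = (-4*(1 + x**2) - 2)*(-2) = ((-4 - 4*x**2) - 2)*(-2) = (-6 - 4*x**2)*(-2) = 12 + 8*x**2)
X(193) - 1*(-45265) = (12 + 8*193**2) - 1*(-45265) = (12 + 8*37249) + 45265 = (12 + 297992) + 45265 = 298004 + 45265 = 343269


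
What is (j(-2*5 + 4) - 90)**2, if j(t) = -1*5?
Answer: 9025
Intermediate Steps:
j(t) = -5
(j(-2*5 + 4) - 90)**2 = (-5 - 90)**2 = (-95)**2 = 9025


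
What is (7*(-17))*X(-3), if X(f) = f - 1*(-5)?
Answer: -238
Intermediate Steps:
X(f) = 5 + f (X(f) = f + 5 = 5 + f)
(7*(-17))*X(-3) = (7*(-17))*(5 - 3) = -119*2 = -238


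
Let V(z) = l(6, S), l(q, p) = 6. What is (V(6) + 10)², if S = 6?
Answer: 256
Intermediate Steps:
V(z) = 6
(V(6) + 10)² = (6 + 10)² = 16² = 256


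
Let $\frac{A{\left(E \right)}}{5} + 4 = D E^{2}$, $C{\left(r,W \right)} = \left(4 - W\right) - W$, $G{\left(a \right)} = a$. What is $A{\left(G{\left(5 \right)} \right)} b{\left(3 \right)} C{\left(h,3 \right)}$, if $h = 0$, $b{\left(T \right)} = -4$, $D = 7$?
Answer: $6840$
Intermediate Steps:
$C{\left(r,W \right)} = 4 - 2 W$
$A{\left(E \right)} = -20 + 35 E^{2}$ ($A{\left(E \right)} = -20 + 5 \cdot 7 E^{2} = -20 + 35 E^{2}$)
$A{\left(G{\left(5 \right)} \right)} b{\left(3 \right)} C{\left(h,3 \right)} = \left(-20 + 35 \cdot 5^{2}\right) \left(-4\right) \left(4 - 6\right) = \left(-20 + 35 \cdot 25\right) \left(-4\right) \left(4 - 6\right) = \left(-20 + 875\right) \left(-4\right) \left(-2\right) = 855 \left(-4\right) \left(-2\right) = \left(-3420\right) \left(-2\right) = 6840$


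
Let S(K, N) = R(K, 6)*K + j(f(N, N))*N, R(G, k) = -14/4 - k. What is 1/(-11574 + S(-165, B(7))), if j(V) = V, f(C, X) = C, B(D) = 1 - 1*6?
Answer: -2/19963 ≈ -0.00010019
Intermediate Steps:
R(G, k) = -7/2 - k (R(G, k) = -14*¼ - k = -7/2 - k)
B(D) = -5 (B(D) = 1 - 6 = -5)
S(K, N) = N² - 19*K/2 (S(K, N) = (-7/2 - 1*6)*K + N*N = (-7/2 - 6)*K + N² = -19*K/2 + N² = N² - 19*K/2)
1/(-11574 + S(-165, B(7))) = 1/(-11574 + ((-5)² - 19/2*(-165))) = 1/(-11574 + (25 + 3135/2)) = 1/(-11574 + 3185/2) = 1/(-19963/2) = -2/19963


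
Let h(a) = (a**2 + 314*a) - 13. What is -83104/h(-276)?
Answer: 83104/10501 ≈ 7.9139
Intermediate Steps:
h(a) = -13 + a**2 + 314*a
-83104/h(-276) = -83104/(-13 + (-276)**2 + 314*(-276)) = -83104/(-13 + 76176 - 86664) = -83104/(-10501) = -83104*(-1/10501) = 83104/10501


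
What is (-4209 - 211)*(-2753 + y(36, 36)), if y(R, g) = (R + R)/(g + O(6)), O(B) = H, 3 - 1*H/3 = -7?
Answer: 133797820/11 ≈ 1.2163e+7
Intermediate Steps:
H = 30 (H = 9 - 3*(-7) = 9 + 21 = 30)
O(B) = 30
y(R, g) = 2*R/(30 + g) (y(R, g) = (R + R)/(g + 30) = (2*R)/(30 + g) = 2*R/(30 + g))
(-4209 - 211)*(-2753 + y(36, 36)) = (-4209 - 211)*(-2753 + 2*36/(30 + 36)) = -4420*(-2753 + 2*36/66) = -4420*(-2753 + 2*36*(1/66)) = -4420*(-2753 + 12/11) = -4420*(-30271/11) = 133797820/11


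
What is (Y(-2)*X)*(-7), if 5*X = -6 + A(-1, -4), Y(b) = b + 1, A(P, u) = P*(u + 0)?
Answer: -14/5 ≈ -2.8000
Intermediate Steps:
A(P, u) = P*u
Y(b) = 1 + b
X = -2/5 (X = (-6 - 1*(-4))/5 = (-6 + 4)/5 = (1/5)*(-2) = -2/5 ≈ -0.40000)
(Y(-2)*X)*(-7) = ((1 - 2)*(-2/5))*(-7) = -1*(-2/5)*(-7) = (2/5)*(-7) = -14/5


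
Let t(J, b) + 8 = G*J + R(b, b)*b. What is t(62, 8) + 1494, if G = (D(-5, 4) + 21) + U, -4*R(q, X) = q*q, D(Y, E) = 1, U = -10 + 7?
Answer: 2536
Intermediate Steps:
U = -3
R(q, X) = -q²/4 (R(q, X) = -q*q/4 = -q²/4)
G = 19 (G = (1 + 21) - 3 = 22 - 3 = 19)
t(J, b) = -8 + 19*J - b³/4 (t(J, b) = -8 + (19*J + (-b²/4)*b) = -8 + (19*J - b³/4) = -8 + 19*J - b³/4)
t(62, 8) + 1494 = (-8 + 19*62 - ¼*8³) + 1494 = (-8 + 1178 - ¼*512) + 1494 = (-8 + 1178 - 128) + 1494 = 1042 + 1494 = 2536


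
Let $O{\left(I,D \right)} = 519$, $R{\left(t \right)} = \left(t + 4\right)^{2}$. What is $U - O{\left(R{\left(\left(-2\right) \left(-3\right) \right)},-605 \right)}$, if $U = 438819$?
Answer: $438300$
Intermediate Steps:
$R{\left(t \right)} = \left(4 + t\right)^{2}$
$U - O{\left(R{\left(\left(-2\right) \left(-3\right) \right)},-605 \right)} = 438819 - 519 = 438300$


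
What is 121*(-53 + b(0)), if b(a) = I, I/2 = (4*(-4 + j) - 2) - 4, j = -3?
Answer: -14641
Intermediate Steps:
I = -68 (I = 2*((4*(-4 - 3) - 2) - 4) = 2*((4*(-7) - 2) - 4) = 2*((-28 - 2) - 4) = 2*(-30 - 4) = 2*(-34) = -68)
b(a) = -68
121*(-53 + b(0)) = 121*(-53 - 68) = 121*(-121) = -14641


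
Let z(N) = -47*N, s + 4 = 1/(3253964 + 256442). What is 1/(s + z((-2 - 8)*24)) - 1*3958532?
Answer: -156691910361941918/39583338057 ≈ -3.9585e+6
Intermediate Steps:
s = -14041623/3510406 (s = -4 + 1/(3253964 + 256442) = -4 + 1/3510406 = -14041623/3510406 ≈ -4.0000)
1/(s + z((-2 - 8)*24)) - 1*3958532 = 1/(-14041623/3510406 - 47*(-2 - 8)*24) - 1*3958532 = 1/(-14041623/3510406 - (-470)*24) - 3958532 = 1/(-14041623/3510406 - 47*(-240)) - 3958532 = 1/(-14041623/3510406 + 11280) - 3958532 = 1/(39583338057/3510406) - 3958532 = 3510406/39583338057 - 3958532 = -156691910361941918/39583338057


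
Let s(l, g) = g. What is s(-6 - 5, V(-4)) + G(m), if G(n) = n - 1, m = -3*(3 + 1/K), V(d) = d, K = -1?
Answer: -11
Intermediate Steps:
m = -6 (m = -3*(3 + 1/(-1)) = -3*(3 + 1*(-1)) = -3*(3 - 1) = -3*2 = -6)
G(n) = -1 + n
s(-6 - 5, V(-4)) + G(m) = -4 + (-1 - 6) = -4 - 7 = -11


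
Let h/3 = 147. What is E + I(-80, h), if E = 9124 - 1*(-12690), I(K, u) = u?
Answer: 22255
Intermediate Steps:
h = 441 (h = 3*147 = 441)
E = 21814 (E = 9124 + 12690 = 21814)
E + I(-80, h) = 21814 + 441 = 22255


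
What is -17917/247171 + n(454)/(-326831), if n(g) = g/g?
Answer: -308214642/4251744479 ≈ -0.072491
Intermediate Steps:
n(g) = 1
-17917/247171 + n(454)/(-326831) = -17917/247171 + 1/(-326831) = -17917*1/247171 + 1*(-1/326831) = -943/13009 - 1/326831 = -308214642/4251744479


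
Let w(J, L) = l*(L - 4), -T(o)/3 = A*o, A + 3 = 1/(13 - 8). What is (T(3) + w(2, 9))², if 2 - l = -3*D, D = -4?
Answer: 15376/25 ≈ 615.04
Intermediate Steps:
A = -14/5 (A = -3 + 1/(13 - 8) = -3 + 1/5 = -3 + ⅕ = -14/5 ≈ -2.8000)
l = -10 (l = 2 - (-3)*(-4) = 2 - 1*12 = 2 - 12 = -10)
T(o) = 42*o/5 (T(o) = -(-42)*o/5 = 42*o/5)
w(J, L) = 40 - 10*L (w(J, L) = -10*(L - 4) = -10*(-4 + L) = 40 - 10*L)
(T(3) + w(2, 9))² = ((42/5)*3 + (40 - 10*9))² = (126/5 + (40 - 90))² = (126/5 - 50)² = (-124/5)² = 15376/25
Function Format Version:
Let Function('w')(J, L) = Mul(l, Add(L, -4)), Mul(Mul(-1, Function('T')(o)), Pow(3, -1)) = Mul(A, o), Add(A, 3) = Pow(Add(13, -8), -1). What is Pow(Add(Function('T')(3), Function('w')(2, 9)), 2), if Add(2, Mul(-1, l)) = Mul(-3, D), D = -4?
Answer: Rational(15376, 25) ≈ 615.04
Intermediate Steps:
A = Rational(-14, 5) (A = Add(-3, Pow(Add(13, -8), -1)) = Add(-3, Pow(5, -1)) = Add(-3, Rational(1, 5)) = Rational(-14, 5) ≈ -2.8000)
l = -10 (l = Add(2, Mul(-1, Mul(-3, -4))) = Add(2, Mul(-1, 12)) = Add(2, -12) = -10)
Function('T')(o) = Mul(Rational(42, 5), o) (Function('T')(o) = Mul(-3, Mul(Rational(-14, 5), o)) = Mul(Rational(42, 5), o))
Function('w')(J, L) = Add(40, Mul(-10, L)) (Function('w')(J, L) = Mul(-10, Add(L, -4)) = Mul(-10, Add(-4, L)) = Add(40, Mul(-10, L)))
Pow(Add(Function('T')(3), Function('w')(2, 9)), 2) = Pow(Add(Mul(Rational(42, 5), 3), Add(40, Mul(-10, 9))), 2) = Pow(Add(Rational(126, 5), Add(40, -90)), 2) = Pow(Add(Rational(126, 5), -50), 2) = Pow(Rational(-124, 5), 2) = Rational(15376, 25)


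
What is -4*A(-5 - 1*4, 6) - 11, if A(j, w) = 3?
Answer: -23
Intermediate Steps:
-4*A(-5 - 1*4, 6) - 11 = -4*3 - 11 = -12 - 11 = -23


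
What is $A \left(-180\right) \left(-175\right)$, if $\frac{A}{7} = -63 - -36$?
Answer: $-5953500$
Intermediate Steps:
$A = -189$ ($A = 7 \left(-63 - -36\right) = 7 \left(-63 + 36\right) = 7 \left(-27\right) = -189$)
$A \left(-180\right) \left(-175\right) = \left(-189\right) \left(-180\right) \left(-175\right) = 34020 \left(-175\right) = -5953500$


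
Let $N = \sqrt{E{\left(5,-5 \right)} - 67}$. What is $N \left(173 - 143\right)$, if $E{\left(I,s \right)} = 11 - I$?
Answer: $30 i \sqrt{61} \approx 234.31 i$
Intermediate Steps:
$N = i \sqrt{61}$ ($N = \sqrt{\left(11 - 5\right) - 67} = \sqrt{6 - 67} = \sqrt{-61} = i \sqrt{61} \approx 7.8102 i$)
$N \left(173 - 143\right) = i \sqrt{61} \left(173 - 143\right) = i \sqrt{61} \cdot 30 = 30 i \sqrt{61}$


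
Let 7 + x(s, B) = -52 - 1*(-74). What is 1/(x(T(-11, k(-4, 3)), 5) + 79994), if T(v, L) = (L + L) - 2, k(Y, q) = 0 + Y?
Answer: 1/80009 ≈ 1.2499e-5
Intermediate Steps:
k(Y, q) = Y
T(v, L) = -2 + 2*L (T(v, L) = 2*L - 2 = -2 + 2*L)
x(s, B) = 15 (x(s, B) = -7 + (-52 - 1*(-74)) = -7 + (-52 + 74) = -7 + 22 = 15)
1/(x(T(-11, k(-4, 3)), 5) + 79994) = 1/(15 + 79994) = 1/80009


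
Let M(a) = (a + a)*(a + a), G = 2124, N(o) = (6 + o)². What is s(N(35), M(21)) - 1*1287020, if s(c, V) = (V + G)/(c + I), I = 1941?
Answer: -2330791276/1811 ≈ -1.2870e+6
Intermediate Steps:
M(a) = 4*a² (M(a) = (2*a)*(2*a) = 4*a²)
s(c, V) = (2124 + V)/(1941 + c) (s(c, V) = (V + 2124)/(c + 1941) = (2124 + V)/(1941 + c))
s(N(35), M(21)) - 1*1287020 = (2124 + 4*21²)/(1941 + (6 + 35)²) - 1*1287020 = (2124 + 4*441)/(1941 + 41²) - 1287020 = (2124 + 1764)/(1941 + 1681) - 1287020 = 3888/3622 - 1287020 = (1/3622)*3888 - 1287020 = 1944/1811 - 1287020 = -2330791276/1811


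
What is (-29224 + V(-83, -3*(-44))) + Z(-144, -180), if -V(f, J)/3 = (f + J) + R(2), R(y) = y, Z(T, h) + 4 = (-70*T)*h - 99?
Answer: -1843880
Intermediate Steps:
Z(T, h) = -103 - 70*T*h (Z(T, h) = -4 + ((-70*T)*h - 99) = -4 + (-70*T*h - 99) = -4 + (-99 - 70*T*h) = -103 - 70*T*h)
V(f, J) = -6 - 3*J - 3*f (V(f, J) = -3*((f + J) + 2) = -3*((J + f) + 2) = -3*(2 + J + f) = -6 - 3*J - 3*f)
(-29224 + V(-83, -3*(-44))) + Z(-144, -180) = (-29224 + (-6 - (-9)*(-44) - 3*(-83))) + (-103 - 70*(-144)*(-180)) = (-29224 + (-6 - 3*132 + 249)) + (-103 - 1814400) = (-29224 + (-6 - 396 + 249)) - 1814503 = (-29224 - 153) - 1814503 = -29377 - 1814503 = -1843880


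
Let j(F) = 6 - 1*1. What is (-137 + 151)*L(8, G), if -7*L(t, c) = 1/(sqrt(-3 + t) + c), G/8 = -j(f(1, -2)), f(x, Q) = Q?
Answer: 16/319 + 2*sqrt(5)/1595 ≈ 0.052961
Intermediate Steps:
j(F) = 5 (j(F) = 6 - 1 = 5)
G = -40 (G = 8*(-1*5) = 8*(-5) = -40)
L(t, c) = -1/(7*(c + sqrt(-3 + t))) (L(t, c) = -1/(7*(sqrt(-3 + t) + c)) = -1/(7*(c + sqrt(-3 + t))))
(-137 + 151)*L(8, G) = (-137 + 151)*(-1/(7*(-40) + 7*sqrt(-3 + 8))) = 14*(-1/(-280 + 7*sqrt(5))) = -14/(-280 + 7*sqrt(5))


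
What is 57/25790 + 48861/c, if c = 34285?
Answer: 252415887/176842030 ≈ 1.4274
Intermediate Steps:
57/25790 + 48861/c = 57/25790 + 48861/34285 = 252415887/176842030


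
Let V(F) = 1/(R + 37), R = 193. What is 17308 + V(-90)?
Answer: 3980841/230 ≈ 17308.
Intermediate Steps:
V(F) = 1/230 (V(F) = 1/(193 + 37) = 1/230)
17308 + V(-90) = 17308 + 1/230 = 3980841/230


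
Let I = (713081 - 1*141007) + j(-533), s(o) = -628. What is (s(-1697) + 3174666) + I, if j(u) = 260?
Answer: 3746372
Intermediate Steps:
I = 572334 (I = (713081 - 1*141007) + 260 = (713081 - 141007) + 260 = 572074 + 260 = 572334)
(s(-1697) + 3174666) + I = (-628 + 3174666) + 572334 = 3174038 + 572334 = 3746372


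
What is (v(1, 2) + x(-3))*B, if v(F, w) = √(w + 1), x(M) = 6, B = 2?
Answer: 12 + 2*√3 ≈ 15.464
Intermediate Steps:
v(F, w) = √(1 + w)
(v(1, 2) + x(-3))*B = (√(1 + 2) + 6)*2 = (√3 + 6)*2 = (6 + √3)*2 = 12 + 2*√3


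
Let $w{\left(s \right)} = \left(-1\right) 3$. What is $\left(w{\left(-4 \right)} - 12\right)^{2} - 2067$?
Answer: $-1842$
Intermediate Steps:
$w{\left(s \right)} = -3$
$\left(w{\left(-4 \right)} - 12\right)^{2} - 2067 = \left(-3 - 12\right)^{2} - 2067 = \left(-15\right)^{2} - 2067 = 225 - 2067 = -1842$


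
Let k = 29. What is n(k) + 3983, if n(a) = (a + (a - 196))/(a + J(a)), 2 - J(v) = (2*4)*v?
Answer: 266907/67 ≈ 3983.7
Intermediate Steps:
J(v) = 2 - 8*v (J(v) = 2 - 2*4*v = 2 - 8*v)
n(a) = (-196 + 2*a)/(2 - 7*a) (n(a) = (a + (a - 196))/(a + (2 - 8*a)) = (a + (-196 + a))/(2 - 7*a) = (-196 + 2*a)/(2 - 7*a))
n(k) + 3983 = 2*(98 - 1*29)/(-2 + 7*29) + 3983 = 2*(98 - 29)/(-2 + 203) + 3983 = 2*69/201 + 3983 = 2*(1/201)*69 + 3983 = 46/67 + 3983 = 266907/67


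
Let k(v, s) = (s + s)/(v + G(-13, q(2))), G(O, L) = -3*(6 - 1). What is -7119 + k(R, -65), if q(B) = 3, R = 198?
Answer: -1302907/183 ≈ -7119.7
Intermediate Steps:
G(O, L) = -15 (G(O, L) = -3*5 = -15)
k(v, s) = 2*s/(-15 + v) (k(v, s) = (s + s)/(v - 15) = (2*s)/(-15 + v) = 2*s/(-15 + v))
-7119 + k(R, -65) = -7119 + 2*(-65)/(-15 + 198) = -7119 + 2*(-65)/183 = -7119 + 2*(-65)*(1/183) = -7119 - 130/183 = -1302907/183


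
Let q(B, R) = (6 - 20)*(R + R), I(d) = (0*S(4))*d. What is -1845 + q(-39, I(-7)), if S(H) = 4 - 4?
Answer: -1845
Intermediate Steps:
S(H) = 0
I(d) = 0 (I(d) = (0*0)*d = 0*d = 0)
q(B, R) = -28*R
-1845 + q(-39, I(-7)) = -1845 - 28*0 = -1845 + 0 = -1845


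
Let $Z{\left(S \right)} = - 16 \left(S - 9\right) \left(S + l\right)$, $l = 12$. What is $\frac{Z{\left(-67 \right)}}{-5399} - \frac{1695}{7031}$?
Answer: $\frac{461081975}{37960369} \approx 12.146$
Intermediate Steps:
$Z{\left(S \right)} = - 16 \left(-9 + S\right) \left(12 + S\right)$ ($Z{\left(S \right)} = - 16 \left(S - 9\right) \left(S + 12\right) = - 16 \left(-9 + S\right) \left(12 + S\right)$)
$\frac{Z{\left(-67 \right)}}{-5399} - \frac{1695}{7031} = \frac{1728 - -3216 - 16 \left(-67\right)^{2}}{-5399} - \frac{1695}{7031} = \left(1728 + 3216 - 71824\right) \left(- \frac{1}{5399}\right) - \frac{1695}{7031} = \left(-66880\right) \left(- \frac{1}{5399}\right) - \frac{1695}{7031} = \frac{66880}{5399} - \frac{1695}{7031} = \frac{461081975}{37960369}$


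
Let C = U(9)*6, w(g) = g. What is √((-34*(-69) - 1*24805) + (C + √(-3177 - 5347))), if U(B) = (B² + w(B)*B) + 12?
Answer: √(-21415 + 2*I*√2131) ≈ 0.3154 + 146.34*I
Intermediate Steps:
U(B) = 12 + 2*B² (U(B) = (B² + B*B) + 12 = (B² + B²) + 12 = 2*B² + 12 = 12 + 2*B²)
C = 1044 (C = (12 + 2*9²)*6 = (12 + 2*81)*6 = (12 + 162)*6 = 174*6 = 1044)
√((-34*(-69) - 1*24805) + (C + √(-3177 - 5347))) = √((-34*(-69) - 1*24805) + (1044 + √(-3177 - 5347))) = √((2346 - 24805) + (1044 + √(-8524))) = √(-22459 + (1044 + 2*I*√2131)) = √(-21415 + 2*I*√2131)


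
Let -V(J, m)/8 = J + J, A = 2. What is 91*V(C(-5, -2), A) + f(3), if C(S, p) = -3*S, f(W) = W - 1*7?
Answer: -21844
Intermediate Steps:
f(W) = -7 + W (f(W) = W - 7 = -7 + W)
V(J, m) = -16*J (V(J, m) = -8*(J + J) = -16*J)
91*V(C(-5, -2), A) + f(3) = 91*(-(-48)*(-5)) + (-7 + 3) = 91*(-16*15) - 4 = 91*(-240) - 4 = -21840 - 4 = -21844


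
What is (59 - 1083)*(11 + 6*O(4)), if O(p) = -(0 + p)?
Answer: 13312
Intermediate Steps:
O(p) = -p
(59 - 1083)*(11 + 6*O(4)) = (59 - 1083)*(11 + 6*(-1*4)) = -1024*(11 + 6*(-4)) = -1024*(11 - 24) = -1024*(-13) = 13312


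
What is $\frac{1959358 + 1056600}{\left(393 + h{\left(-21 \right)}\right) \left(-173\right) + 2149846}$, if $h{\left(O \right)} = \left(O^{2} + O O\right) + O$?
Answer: $\frac{1507979}{966452} \approx 1.5603$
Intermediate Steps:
$h{\left(O \right)} = O + 2 O^{2}$ ($h{\left(O \right)} = \left(O^{2} + O^{2}\right) + O = 2 O^{2} + O = O + 2 O^{2}$)
$\frac{1959358 + 1056600}{\left(393 + h{\left(-21 \right)}\right) \left(-173\right) + 2149846} = \frac{1959358 + 1056600}{\left(393 - 21 \left(1 + 2 \left(-21\right)\right)\right) \left(-173\right) + 2149846} = \frac{3015958}{\left(393 - 21 \left(1 - 42\right)\right) \left(-173\right) + 2149846} = \frac{3015958}{\left(393 - -861\right) \left(-173\right) + 2149846} = \frac{3015958}{\left(393 + 861\right) \left(-173\right) + 2149846} = \frac{3015958}{1254 \left(-173\right) + 2149846} = \frac{3015958}{-216942 + 2149846} = \frac{3015958}{1932904} = 3015958 \cdot \frac{1}{1932904} = \frac{1507979}{966452}$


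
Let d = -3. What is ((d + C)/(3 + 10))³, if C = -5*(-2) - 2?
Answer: 125/2197 ≈ 0.056896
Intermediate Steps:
C = 8 (C = 10 - 2 = 8)
((d + C)/(3 + 10))³ = ((-3 + 8)/(3 + 10))³ = (5/13)³ = 125/2197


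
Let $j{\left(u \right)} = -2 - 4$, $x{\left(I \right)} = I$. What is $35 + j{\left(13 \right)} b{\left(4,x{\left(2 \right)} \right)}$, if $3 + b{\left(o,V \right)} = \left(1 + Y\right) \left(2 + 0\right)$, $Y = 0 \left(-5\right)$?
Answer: $41$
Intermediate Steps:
$Y = 0$
$j{\left(u \right)} = -6$
$b{\left(o,V \right)} = -1$ ($b{\left(o,V \right)} = -3 + \left(1 + 0\right) \left(2 + 0\right) = -3 + 1 \cdot 2 = -3 + 2 = -1$)
$35 + j{\left(13 \right)} b{\left(4,x{\left(2 \right)} \right)} = 35 - -6 = 35 + 6 = 41$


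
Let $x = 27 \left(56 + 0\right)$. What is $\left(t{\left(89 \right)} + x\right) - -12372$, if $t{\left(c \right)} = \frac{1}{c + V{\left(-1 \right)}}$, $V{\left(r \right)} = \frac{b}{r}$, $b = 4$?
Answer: $\frac{1180141}{85} \approx 13884.0$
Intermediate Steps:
$V{\left(r \right)} = \frac{4}{r}$
$t{\left(c \right)} = \frac{1}{-4 + c}$ ($t{\left(c \right)} = \frac{1}{c + \frac{4}{-1}} = \frac{1}{c + 4 \left(-1\right)} = \frac{1}{c - 4} = \frac{1}{-4 + c}$)
$x = 1512$ ($x = 27 \cdot 56 = 1512$)
$\left(t{\left(89 \right)} + x\right) - -12372 = \left(\frac{1}{-4 + 89} + 1512\right) - -12372 = \left(\frac{1}{85} + 1512\right) + 12372 = \frac{128521}{85} + 12372 = \frac{1180141}{85}$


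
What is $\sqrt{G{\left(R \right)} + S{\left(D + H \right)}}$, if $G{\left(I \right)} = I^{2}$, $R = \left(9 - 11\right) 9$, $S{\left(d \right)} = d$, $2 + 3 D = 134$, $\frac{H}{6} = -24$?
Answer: $4 \sqrt{14} \approx 14.967$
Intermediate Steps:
$H = -144$ ($H = 6 \left(-24\right) = -144$)
$D = 44$ ($D = - \frac{2}{3} + \frac{1}{3} \cdot 134 = - \frac{2}{3} + \frac{134}{3} = 44$)
$R = -18$ ($R = \left(-2\right) 9 = -18$)
$\sqrt{G{\left(R \right)} + S{\left(D + H \right)}} = \sqrt{\left(-18\right)^{2} + \left(44 - 144\right)} = \sqrt{324 - 100} = \sqrt{224} = 4 \sqrt{14}$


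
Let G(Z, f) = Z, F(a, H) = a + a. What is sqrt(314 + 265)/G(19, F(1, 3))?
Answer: sqrt(579)/19 ≈ 1.2664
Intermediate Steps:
F(a, H) = 2*a
sqrt(314 + 265)/G(19, F(1, 3)) = sqrt(314 + 265)/19 = sqrt(579)*(1/19) = sqrt(579)/19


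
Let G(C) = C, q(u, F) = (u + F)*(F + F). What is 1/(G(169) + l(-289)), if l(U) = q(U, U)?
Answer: 1/334253 ≈ 2.9917e-6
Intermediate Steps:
q(u, F) = 2*F*(F + u) (q(u, F) = (F + u)*(2*F) = 2*F*(F + u))
l(U) = 4*U² (l(U) = 2*U*(U + U) = 2*U*(2*U) = 4*U²)
1/(G(169) + l(-289)) = 1/(169 + 4*(-289)²) = 1/(169 + 4*83521) = 1/(169 + 334084) = 1/334253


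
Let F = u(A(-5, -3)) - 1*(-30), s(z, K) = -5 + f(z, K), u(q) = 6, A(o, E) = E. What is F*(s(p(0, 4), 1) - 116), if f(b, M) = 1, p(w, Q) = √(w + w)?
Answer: -4320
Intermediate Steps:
p(w, Q) = √2*√w (p(w, Q) = √(2*w) = √2*√w)
s(z, K) = -4 (s(z, K) = -5 + 1 = -4)
F = 36 (F = 6 - 1*(-30) = 6 + 30 = 36)
F*(s(p(0, 4), 1) - 116) = 36*(-4 - 116) = 36*(-120) = -4320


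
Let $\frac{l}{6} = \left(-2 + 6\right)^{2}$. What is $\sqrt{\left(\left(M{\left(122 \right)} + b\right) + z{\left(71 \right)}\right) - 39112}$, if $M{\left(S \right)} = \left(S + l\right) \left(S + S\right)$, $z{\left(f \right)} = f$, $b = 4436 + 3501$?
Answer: $2 \sqrt{5522} \approx 148.62$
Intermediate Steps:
$b = 7937$
$l = 96$ ($l = 6 \left(-2 + 6\right)^{2} = 6 \cdot 4^{2} = 6 \cdot 16 = 96$)
$M{\left(S \right)} = 2 S \left(96 + S\right)$ ($M{\left(S \right)} = \left(S + 96\right) \left(S + S\right) = \left(96 + S\right) 2 S = 2 S \left(96 + S\right)$)
$\sqrt{\left(\left(M{\left(122 \right)} + b\right) + z{\left(71 \right)}\right) - 39112} = \sqrt{\left(\left(2 \cdot 122 \left(96 + 122\right) + 7937\right) + 71\right) - 39112} = \sqrt{\left(\left(2 \cdot 122 \cdot 218 + 7937\right) + 71\right) - 39112} = \sqrt{\left(\left(53192 + 7937\right) + 71\right) - 39112} = \sqrt{\left(61129 + 71\right) - 39112} = \sqrt{61200 - 39112} = \sqrt{22088} = 2 \sqrt{5522}$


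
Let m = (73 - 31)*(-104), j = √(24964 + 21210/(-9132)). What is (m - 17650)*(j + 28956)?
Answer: -637553208 - 99081*√713868226/761 ≈ -6.4103e+8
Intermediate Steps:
j = 9*√713868226/1522 (j = √(24964 + 21210*(-1/9132)) = √(24964 - 3535/1522) = √(37991673/1522) = 9*√713868226/1522 ≈ 157.99)
m = -4368 (m = 42*(-104) = -4368)
(m - 17650)*(j + 28956) = (-4368 - 17650)*(9*√713868226/1522 + 28956) = -22018*(28956 + 9*√713868226/1522) = -637553208 - 99081*√713868226/761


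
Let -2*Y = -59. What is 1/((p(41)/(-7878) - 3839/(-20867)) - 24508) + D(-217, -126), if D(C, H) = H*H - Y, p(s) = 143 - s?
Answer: 967320188413139/61043144600 ≈ 15847.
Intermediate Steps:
Y = 59/2 (Y = -½*(-59) = 59/2 ≈ 29.500)
D(C, H) = -59/2 + H² (D(C, H) = H*H - 1*59/2 = H² - 59/2 = -59/2 + H²)
1/((p(41)/(-7878) - 3839/(-20867)) - 24508) + D(-217, -126) = 1/(((143 - 1*41)/(-7878) - 3839/(-20867)) - 24508) + (-59/2 + (-126)²) = 1/(((143 - 41)*(-1/7878) - 3839*(-1/20867)) - 24508) + (-59/2 + 15876) = 1/((102*(-1/7878) + 349/1897) - 24508) + 31693/2 = 1/((-17/1313 + 349/1897) - 24508) + 31693/2 = 1/(425988/2490761 - 24508) + 31693/2 = 1/(-61043144600/2490761) + 31693/2 = -2490761/61043144600 + 31693/2 = 967320188413139/61043144600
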